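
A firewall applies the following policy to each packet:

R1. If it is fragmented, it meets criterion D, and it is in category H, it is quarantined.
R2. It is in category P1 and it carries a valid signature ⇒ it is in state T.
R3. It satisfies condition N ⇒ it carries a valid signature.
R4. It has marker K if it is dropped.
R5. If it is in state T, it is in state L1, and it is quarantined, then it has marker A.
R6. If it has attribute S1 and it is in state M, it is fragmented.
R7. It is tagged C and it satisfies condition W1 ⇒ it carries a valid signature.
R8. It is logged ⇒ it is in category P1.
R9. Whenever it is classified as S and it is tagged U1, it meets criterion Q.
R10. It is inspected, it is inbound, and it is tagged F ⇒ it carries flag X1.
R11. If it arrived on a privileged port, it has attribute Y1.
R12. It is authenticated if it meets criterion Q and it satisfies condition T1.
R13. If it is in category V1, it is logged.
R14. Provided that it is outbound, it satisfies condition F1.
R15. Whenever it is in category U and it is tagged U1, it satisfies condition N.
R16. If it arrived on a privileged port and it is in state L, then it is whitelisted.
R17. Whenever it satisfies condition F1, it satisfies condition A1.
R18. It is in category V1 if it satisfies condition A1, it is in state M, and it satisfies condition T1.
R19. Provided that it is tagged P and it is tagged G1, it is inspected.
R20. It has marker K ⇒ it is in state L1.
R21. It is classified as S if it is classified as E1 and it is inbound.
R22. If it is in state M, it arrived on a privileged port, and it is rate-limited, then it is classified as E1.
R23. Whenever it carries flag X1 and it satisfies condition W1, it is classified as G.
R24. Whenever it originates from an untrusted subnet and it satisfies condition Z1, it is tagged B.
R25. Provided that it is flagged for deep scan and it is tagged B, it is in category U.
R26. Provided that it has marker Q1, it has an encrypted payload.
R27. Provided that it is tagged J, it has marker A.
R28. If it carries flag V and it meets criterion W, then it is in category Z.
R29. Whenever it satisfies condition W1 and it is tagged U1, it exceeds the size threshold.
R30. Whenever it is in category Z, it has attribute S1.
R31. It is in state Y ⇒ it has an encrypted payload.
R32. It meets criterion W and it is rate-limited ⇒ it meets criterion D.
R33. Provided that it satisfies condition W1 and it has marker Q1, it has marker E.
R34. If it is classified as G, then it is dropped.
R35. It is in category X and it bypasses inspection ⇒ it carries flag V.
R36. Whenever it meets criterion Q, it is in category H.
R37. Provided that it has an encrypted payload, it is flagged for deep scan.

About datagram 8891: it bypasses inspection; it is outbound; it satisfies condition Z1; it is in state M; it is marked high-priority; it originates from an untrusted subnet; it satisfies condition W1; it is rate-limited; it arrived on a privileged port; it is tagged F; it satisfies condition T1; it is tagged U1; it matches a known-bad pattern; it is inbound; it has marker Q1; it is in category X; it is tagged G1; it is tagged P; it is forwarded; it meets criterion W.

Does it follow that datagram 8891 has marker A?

Yes

By R14 (it is outbound): it satisfies condition F1.
By R17 (it satisfies condition F1): it satisfies condition A1.
By R18 (it satisfies condition A1, it is in state M, it satisfies condition T1): it is in category V1.
By R19 (it is tagged P, it is tagged G1): it is inspected.
By R22 (it is in state M, it arrived on a privileged port, it is rate-limited): it is classified as E1.
By R24 (it originates from an untrusted subnet, it satisfies condition Z1): it is tagged B.
By R26 (it has marker Q1): it has an encrypted payload.
By R32 (it meets criterion W, it is rate-limited): it meets criterion D.
By R35 (it is in category X, it bypasses inspection): it carries flag V.
By R37 (it has an encrypted payload): it is flagged for deep scan.
By R10 (it is inspected, it is inbound, it is tagged F): it carries flag X1.
By R13 (it is in category V1): it is logged.
By R21 (it is classified as E1, it is inbound): it is classified as S.
By R23 (it carries flag X1, it satisfies condition W1): it is classified as G.
By R25 (it is flagged for deep scan, it is tagged B): it is in category U.
By R28 (it carries flag V, it meets criterion W): it is in category Z.
By R30 (it is in category Z): it has attribute S1.
By R34 (it is classified as G): it is dropped.
By R4 (it is dropped): it has marker K.
By R6 (it has attribute S1, it is in state M): it is fragmented.
By R8 (it is logged): it is in category P1.
By R9 (it is classified as S, it is tagged U1): it meets criterion Q.
By R15 (it is in category U, it is tagged U1): it satisfies condition N.
By R20 (it has marker K): it is in state L1.
By R36 (it meets criterion Q): it is in category H.
By R1 (it is fragmented, it meets criterion D, it is in category H): it is quarantined.
By R3 (it satisfies condition N): it carries a valid signature.
By R2 (it is in category P1, it carries a valid signature): it is in state T.
By R5 (it is in state T, it is in state L1, it is quarantined): it has marker A.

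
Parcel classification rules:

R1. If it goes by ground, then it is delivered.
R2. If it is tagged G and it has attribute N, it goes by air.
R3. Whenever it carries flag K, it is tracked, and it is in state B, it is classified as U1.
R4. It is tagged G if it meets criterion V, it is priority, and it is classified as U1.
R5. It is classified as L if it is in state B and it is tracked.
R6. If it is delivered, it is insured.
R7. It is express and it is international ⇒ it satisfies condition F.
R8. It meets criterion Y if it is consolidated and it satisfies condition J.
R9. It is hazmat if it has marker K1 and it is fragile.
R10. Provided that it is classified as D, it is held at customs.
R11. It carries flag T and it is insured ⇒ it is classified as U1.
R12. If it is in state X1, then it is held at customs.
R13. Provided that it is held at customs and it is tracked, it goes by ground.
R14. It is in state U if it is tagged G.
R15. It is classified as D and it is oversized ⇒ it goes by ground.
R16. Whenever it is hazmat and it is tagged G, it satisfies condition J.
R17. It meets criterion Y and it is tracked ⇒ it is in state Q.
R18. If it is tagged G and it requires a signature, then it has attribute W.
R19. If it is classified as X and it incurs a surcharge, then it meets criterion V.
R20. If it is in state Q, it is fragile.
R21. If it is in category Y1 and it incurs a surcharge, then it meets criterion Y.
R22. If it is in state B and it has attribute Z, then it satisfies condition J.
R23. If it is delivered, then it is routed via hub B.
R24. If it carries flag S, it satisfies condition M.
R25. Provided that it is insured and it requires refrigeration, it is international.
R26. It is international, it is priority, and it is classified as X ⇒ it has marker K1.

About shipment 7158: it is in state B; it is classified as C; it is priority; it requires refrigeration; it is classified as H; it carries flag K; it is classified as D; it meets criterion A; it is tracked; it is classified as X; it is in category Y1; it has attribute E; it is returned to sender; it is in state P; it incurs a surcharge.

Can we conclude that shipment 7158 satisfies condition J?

Yes

By R3 (it carries flag K, it is tracked, it is in state B): it is classified as U1.
By R10 (it is classified as D): it is held at customs.
By R13 (it is held at customs, it is tracked): it goes by ground.
By R19 (it is classified as X, it incurs a surcharge): it meets criterion V.
By R21 (it is in category Y1, it incurs a surcharge): it meets criterion Y.
By R1 (it goes by ground): it is delivered.
By R4 (it meets criterion V, it is priority, it is classified as U1): it is tagged G.
By R6 (it is delivered): it is insured.
By R17 (it meets criterion Y, it is tracked): it is in state Q.
By R20 (it is in state Q): it is fragile.
By R25 (it is insured, it requires refrigeration): it is international.
By R26 (it is international, it is priority, it is classified as X): it has marker K1.
By R9 (it has marker K1, it is fragile): it is hazmat.
By R16 (it is hazmat, it is tagged G): it satisfies condition J.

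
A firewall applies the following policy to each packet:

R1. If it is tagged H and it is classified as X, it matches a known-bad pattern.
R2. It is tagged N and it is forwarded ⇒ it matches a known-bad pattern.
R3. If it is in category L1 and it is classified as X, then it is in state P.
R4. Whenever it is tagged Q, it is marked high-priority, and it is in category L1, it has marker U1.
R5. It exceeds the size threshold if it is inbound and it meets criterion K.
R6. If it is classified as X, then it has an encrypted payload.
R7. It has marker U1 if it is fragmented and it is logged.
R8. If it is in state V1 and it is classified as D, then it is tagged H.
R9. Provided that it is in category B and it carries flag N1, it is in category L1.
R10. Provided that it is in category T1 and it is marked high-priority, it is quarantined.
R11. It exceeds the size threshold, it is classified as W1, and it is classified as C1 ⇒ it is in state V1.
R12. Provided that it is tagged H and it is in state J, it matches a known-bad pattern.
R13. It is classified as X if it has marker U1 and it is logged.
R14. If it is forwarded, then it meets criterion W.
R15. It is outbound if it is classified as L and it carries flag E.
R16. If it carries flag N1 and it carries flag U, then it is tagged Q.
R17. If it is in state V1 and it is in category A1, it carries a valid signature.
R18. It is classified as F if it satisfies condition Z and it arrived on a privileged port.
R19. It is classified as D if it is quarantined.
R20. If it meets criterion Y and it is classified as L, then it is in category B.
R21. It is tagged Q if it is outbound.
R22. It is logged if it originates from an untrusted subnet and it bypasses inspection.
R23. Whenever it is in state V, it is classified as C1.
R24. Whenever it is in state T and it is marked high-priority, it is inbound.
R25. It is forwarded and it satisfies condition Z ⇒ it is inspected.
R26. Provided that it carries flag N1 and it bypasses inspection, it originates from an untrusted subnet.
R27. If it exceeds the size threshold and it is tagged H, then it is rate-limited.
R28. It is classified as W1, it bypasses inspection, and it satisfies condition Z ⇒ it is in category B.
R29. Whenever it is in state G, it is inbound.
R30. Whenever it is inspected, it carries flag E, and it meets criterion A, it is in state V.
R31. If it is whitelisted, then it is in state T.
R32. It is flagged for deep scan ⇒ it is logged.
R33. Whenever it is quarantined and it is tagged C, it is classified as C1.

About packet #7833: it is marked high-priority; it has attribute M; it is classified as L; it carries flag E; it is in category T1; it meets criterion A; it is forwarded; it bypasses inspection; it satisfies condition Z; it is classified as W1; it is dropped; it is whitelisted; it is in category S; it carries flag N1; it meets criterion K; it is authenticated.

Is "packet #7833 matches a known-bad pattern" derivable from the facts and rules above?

Yes

By R10 (it is in category T1, it is marked high-priority): it is quarantined.
By R15 (it is classified as L, it carries flag E): it is outbound.
By R19 (it is quarantined): it is classified as D.
By R21 (it is outbound): it is tagged Q.
By R25 (it is forwarded, it satisfies condition Z): it is inspected.
By R26 (it carries flag N1, it bypasses inspection): it originates from an untrusted subnet.
By R28 (it is classified as W1, it bypasses inspection, it satisfies condition Z): it is in category B.
By R30 (it is inspected, it carries flag E, it meets criterion A): it is in state V.
By R31 (it is whitelisted): it is in state T.
By R9 (it is in category B, it carries flag N1): it is in category L1.
By R22 (it originates from an untrusted subnet, it bypasses inspection): it is logged.
By R23 (it is in state V): it is classified as C1.
By R24 (it is in state T, it is marked high-priority): it is inbound.
By R4 (it is tagged Q, it is marked high-priority, it is in category L1): it has marker U1.
By R5 (it is inbound, it meets criterion K): it exceeds the size threshold.
By R11 (it exceeds the size threshold, it is classified as W1, it is classified as C1): it is in state V1.
By R13 (it has marker U1, it is logged): it is classified as X.
By R8 (it is in state V1, it is classified as D): it is tagged H.
By R1 (it is tagged H, it is classified as X): it matches a known-bad pattern.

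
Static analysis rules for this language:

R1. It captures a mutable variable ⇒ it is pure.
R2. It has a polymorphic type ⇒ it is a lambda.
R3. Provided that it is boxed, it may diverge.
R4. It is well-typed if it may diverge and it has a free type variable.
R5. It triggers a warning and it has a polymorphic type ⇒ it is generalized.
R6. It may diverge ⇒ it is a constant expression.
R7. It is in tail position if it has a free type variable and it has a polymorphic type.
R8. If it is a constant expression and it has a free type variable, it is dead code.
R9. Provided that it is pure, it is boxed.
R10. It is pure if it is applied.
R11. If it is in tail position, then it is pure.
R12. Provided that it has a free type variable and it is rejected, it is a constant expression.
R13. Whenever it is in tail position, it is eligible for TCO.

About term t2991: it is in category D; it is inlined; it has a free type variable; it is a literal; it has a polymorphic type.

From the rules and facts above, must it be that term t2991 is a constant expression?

Yes

By R7 (it has a free type variable, it has a polymorphic type): it is in tail position.
By R11 (it is in tail position): it is pure.
By R9 (it is pure): it is boxed.
By R3 (it is boxed): it may diverge.
By R6 (it may diverge): it is a constant expression.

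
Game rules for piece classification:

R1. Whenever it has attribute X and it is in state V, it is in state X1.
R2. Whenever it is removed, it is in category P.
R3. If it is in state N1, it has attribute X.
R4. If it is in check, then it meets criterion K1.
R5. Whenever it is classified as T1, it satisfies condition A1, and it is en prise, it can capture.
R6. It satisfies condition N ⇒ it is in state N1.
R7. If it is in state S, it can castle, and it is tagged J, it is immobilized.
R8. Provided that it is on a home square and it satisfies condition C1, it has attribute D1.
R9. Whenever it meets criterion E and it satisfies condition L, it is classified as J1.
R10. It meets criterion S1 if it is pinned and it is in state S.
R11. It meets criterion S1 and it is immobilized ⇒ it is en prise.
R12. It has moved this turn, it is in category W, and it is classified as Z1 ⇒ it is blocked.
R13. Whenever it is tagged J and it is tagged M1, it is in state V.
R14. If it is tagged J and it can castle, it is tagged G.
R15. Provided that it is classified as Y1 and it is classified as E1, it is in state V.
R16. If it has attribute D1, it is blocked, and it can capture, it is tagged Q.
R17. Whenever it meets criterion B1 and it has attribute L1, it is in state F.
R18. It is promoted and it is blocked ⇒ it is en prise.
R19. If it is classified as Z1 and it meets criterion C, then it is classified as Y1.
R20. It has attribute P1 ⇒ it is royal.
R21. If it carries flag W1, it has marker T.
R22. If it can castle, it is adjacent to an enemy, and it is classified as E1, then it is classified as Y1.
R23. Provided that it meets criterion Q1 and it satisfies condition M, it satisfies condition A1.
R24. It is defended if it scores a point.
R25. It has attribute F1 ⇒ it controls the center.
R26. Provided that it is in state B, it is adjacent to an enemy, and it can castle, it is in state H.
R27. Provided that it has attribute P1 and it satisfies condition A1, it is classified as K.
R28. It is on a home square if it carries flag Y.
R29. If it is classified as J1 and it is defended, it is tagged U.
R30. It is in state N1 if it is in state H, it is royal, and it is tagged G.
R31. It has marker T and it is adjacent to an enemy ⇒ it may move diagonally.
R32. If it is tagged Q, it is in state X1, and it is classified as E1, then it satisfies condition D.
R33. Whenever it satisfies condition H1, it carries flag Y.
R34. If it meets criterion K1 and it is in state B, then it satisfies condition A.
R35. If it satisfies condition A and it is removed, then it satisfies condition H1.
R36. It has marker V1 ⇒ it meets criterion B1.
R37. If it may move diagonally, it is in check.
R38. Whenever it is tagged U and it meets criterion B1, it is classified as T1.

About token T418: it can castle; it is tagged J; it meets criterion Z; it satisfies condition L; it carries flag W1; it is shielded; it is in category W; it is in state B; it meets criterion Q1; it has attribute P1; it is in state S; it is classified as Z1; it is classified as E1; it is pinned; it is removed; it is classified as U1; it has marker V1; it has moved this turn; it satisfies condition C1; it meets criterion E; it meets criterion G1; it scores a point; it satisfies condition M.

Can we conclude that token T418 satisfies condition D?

No

Forward chaining from the given facts derives: is in category P, is immobilized, is classified as J1, meets criterion S1, is en prise, is blocked, is tagged G, is royal, has marker T, satisfies condition A1, is defended, is classified as K, is tagged U, meets criterion B1, is classified as T1, can capture.
The only rule concluding "it satisfies condition D" is R32, which needs "it is tagged Q"; that is never established.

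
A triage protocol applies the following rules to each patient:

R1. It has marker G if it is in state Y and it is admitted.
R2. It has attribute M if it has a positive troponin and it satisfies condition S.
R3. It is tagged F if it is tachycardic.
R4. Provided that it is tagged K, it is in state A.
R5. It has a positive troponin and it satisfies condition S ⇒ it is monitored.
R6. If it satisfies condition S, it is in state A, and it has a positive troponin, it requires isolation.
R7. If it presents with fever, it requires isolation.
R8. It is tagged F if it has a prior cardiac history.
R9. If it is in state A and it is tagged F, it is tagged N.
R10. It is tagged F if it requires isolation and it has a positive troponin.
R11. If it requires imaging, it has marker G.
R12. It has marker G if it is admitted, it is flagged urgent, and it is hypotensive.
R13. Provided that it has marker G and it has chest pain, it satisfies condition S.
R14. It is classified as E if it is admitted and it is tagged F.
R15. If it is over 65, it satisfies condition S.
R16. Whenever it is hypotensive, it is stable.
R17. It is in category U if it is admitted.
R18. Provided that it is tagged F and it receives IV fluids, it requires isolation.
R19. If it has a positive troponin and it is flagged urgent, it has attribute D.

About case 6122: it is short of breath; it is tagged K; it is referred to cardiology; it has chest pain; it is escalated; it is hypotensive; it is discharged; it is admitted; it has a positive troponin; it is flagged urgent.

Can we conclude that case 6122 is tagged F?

By R4 (it is tagged K): it is in state A.
By R12 (it is admitted, it is flagged urgent, it is hypotensive): it has marker G.
By R13 (it has marker G, it has chest pain): it satisfies condition S.
By R6 (it satisfies condition S, it is in state A, it has a positive troponin): it requires isolation.
By R10 (it requires isolation, it has a positive troponin): it is tagged F.

Yes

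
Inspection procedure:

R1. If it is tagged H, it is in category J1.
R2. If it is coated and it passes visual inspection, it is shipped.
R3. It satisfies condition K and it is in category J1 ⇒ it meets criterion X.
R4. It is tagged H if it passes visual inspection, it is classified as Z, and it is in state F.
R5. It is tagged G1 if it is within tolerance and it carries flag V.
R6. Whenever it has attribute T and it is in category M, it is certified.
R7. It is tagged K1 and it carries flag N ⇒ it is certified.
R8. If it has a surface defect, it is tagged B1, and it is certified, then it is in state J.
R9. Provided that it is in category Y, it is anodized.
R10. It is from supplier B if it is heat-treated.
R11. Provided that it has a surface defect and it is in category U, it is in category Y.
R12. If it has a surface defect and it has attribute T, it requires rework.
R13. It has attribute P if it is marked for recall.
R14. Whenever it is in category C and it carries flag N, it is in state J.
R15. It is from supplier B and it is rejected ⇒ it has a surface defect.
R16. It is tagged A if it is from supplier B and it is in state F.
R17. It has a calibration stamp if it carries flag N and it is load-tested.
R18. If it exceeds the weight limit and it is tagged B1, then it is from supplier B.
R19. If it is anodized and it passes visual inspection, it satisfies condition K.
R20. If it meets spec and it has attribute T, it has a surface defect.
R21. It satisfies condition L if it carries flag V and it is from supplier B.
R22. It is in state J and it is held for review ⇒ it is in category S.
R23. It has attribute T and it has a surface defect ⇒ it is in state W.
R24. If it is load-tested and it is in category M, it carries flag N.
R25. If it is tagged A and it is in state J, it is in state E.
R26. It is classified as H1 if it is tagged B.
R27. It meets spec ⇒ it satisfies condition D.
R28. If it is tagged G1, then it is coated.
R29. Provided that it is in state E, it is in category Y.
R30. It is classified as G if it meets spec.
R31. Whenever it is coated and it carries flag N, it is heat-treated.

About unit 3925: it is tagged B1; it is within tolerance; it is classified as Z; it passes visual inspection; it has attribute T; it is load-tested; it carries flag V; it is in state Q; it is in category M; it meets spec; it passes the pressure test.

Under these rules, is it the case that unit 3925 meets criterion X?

No

Forward chaining from the given facts derives: is tagged G1, is certified, has a surface defect, is in state W, carries flag N, satisfies condition D, is coated, is classified as G, is heat-treated, is shipped, is in state J, is from supplier B, requires rework, has a calibration stamp, satisfies condition L.
The only rule concluding "it meets criterion X" is R3, which needs "it satisfies condition K"; that is never established.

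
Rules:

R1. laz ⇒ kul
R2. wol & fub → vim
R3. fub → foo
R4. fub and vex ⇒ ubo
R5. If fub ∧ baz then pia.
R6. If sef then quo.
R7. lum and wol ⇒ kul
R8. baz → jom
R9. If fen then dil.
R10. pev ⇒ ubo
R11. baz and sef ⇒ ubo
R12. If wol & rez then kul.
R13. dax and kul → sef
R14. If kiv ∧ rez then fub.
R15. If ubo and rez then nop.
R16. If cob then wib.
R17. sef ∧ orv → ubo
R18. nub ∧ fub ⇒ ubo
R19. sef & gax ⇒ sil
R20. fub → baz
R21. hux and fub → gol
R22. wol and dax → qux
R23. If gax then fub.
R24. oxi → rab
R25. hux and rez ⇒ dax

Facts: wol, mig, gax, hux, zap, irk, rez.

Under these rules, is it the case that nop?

Yes

kul  (by R12: wol, rez)
fub  (by R23: gax)
dax  (by R25: hux, rez)
sef  (by R13: dax, kul)
baz  (by R20: fub)
ubo  (by R11: baz, sef)
nop  (by R15: ubo, rez)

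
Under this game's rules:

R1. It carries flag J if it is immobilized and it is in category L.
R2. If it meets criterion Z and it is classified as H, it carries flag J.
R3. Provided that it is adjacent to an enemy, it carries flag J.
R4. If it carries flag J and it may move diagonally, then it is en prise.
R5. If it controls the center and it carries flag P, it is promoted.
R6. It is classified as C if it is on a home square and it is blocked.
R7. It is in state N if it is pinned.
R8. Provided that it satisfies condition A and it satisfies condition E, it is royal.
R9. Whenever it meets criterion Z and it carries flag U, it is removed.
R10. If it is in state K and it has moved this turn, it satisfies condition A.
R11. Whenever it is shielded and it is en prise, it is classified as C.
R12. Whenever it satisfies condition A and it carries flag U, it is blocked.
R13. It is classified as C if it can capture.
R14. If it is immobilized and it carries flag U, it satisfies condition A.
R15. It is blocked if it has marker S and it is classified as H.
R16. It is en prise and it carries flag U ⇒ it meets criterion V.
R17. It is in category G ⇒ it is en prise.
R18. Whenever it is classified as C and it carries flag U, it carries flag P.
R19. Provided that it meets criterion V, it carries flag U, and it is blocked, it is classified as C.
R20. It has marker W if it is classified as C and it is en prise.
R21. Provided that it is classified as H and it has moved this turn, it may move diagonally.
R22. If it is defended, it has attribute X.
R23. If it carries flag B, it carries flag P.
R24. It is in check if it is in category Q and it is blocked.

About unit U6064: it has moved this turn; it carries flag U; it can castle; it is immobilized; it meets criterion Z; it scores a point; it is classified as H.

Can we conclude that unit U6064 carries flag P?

By R2 (it meets criterion Z, it is classified as H): it carries flag J.
By R14 (it is immobilized, it carries flag U): it satisfies condition A.
By R21 (it is classified as H, it has moved this turn): it may move diagonally.
By R4 (it carries flag J, it may move diagonally): it is en prise.
By R12 (it satisfies condition A, it carries flag U): it is blocked.
By R16 (it is en prise, it carries flag U): it meets criterion V.
By R19 (it meets criterion V, it carries flag U, it is blocked): it is classified as C.
By R18 (it is classified as C, it carries flag U): it carries flag P.

Yes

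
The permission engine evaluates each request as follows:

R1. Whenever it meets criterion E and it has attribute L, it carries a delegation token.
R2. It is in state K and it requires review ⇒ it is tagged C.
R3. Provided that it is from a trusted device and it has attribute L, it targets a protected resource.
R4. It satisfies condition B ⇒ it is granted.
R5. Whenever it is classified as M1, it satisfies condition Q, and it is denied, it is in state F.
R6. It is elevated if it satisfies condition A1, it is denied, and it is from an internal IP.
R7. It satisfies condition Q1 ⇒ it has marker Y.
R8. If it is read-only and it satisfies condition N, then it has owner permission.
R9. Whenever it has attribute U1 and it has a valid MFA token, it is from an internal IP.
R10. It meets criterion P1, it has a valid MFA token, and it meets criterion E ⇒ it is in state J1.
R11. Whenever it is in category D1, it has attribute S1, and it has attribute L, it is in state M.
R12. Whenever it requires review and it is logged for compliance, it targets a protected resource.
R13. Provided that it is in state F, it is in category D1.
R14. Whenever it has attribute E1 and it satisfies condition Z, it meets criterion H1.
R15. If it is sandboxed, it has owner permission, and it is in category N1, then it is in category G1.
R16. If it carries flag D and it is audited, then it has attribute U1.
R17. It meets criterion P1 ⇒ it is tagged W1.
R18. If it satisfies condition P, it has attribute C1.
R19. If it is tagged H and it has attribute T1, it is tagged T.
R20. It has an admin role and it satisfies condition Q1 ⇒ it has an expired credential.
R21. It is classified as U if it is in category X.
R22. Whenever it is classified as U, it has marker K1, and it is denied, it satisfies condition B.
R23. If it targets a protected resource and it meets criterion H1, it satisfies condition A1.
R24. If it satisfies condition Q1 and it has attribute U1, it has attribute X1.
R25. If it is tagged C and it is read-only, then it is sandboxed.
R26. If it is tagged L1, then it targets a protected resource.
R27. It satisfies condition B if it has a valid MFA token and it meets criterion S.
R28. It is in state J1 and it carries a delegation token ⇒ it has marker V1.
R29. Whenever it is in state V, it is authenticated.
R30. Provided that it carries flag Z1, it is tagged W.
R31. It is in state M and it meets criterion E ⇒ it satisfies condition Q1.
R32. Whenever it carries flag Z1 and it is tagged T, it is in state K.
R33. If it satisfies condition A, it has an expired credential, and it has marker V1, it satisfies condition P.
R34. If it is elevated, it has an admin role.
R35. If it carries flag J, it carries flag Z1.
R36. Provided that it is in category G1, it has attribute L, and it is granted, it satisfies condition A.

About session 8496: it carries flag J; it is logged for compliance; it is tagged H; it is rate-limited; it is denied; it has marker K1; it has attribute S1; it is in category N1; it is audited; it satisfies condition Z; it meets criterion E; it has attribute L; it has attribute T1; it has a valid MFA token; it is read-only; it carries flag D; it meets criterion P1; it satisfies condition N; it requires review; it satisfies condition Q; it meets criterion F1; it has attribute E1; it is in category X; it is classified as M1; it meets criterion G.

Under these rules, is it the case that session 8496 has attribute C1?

Yes

By R1 (it meets criterion E, it has attribute L): it carries a delegation token.
By R5 (it is classified as M1, it satisfies condition Q, it is denied): it is in state F.
By R8 (it is read-only, it satisfies condition N): it has owner permission.
By R10 (it meets criterion P1, it has a valid MFA token, it meets criterion E): it is in state J1.
By R12 (it requires review, it is logged for compliance): it targets a protected resource.
By R13 (it is in state F): it is in category D1.
By R14 (it has attribute E1, it satisfies condition Z): it meets criterion H1.
By R16 (it carries flag D, it is audited): it has attribute U1.
By R19 (it is tagged H, it has attribute T1): it is tagged T.
By R21 (it is in category X): it is classified as U.
By R22 (it is classified as U, it has marker K1, it is denied): it satisfies condition B.
By R23 (it targets a protected resource, it meets criterion H1): it satisfies condition A1.
By R28 (it is in state J1, it carries a delegation token): it has marker V1.
By R35 (it carries flag J): it carries flag Z1.
By R4 (it satisfies condition B): it is granted.
By R9 (it has attribute U1, it has a valid MFA token): it is from an internal IP.
By R11 (it is in category D1, it has attribute S1, it has attribute L): it is in state M.
By R31 (it is in state M, it meets criterion E): it satisfies condition Q1.
By R32 (it carries flag Z1, it is tagged T): it is in state K.
By R2 (it is in state K, it requires review): it is tagged C.
By R6 (it satisfies condition A1, it is denied, it is from an internal IP): it is elevated.
By R25 (it is tagged C, it is read-only): it is sandboxed.
By R34 (it is elevated): it has an admin role.
By R15 (it is sandboxed, it has owner permission, it is in category N1): it is in category G1.
By R20 (it has an admin role, it satisfies condition Q1): it has an expired credential.
By R36 (it is in category G1, it has attribute L, it is granted): it satisfies condition A.
By R33 (it satisfies condition A, it has an expired credential, it has marker V1): it satisfies condition P.
By R18 (it satisfies condition P): it has attribute C1.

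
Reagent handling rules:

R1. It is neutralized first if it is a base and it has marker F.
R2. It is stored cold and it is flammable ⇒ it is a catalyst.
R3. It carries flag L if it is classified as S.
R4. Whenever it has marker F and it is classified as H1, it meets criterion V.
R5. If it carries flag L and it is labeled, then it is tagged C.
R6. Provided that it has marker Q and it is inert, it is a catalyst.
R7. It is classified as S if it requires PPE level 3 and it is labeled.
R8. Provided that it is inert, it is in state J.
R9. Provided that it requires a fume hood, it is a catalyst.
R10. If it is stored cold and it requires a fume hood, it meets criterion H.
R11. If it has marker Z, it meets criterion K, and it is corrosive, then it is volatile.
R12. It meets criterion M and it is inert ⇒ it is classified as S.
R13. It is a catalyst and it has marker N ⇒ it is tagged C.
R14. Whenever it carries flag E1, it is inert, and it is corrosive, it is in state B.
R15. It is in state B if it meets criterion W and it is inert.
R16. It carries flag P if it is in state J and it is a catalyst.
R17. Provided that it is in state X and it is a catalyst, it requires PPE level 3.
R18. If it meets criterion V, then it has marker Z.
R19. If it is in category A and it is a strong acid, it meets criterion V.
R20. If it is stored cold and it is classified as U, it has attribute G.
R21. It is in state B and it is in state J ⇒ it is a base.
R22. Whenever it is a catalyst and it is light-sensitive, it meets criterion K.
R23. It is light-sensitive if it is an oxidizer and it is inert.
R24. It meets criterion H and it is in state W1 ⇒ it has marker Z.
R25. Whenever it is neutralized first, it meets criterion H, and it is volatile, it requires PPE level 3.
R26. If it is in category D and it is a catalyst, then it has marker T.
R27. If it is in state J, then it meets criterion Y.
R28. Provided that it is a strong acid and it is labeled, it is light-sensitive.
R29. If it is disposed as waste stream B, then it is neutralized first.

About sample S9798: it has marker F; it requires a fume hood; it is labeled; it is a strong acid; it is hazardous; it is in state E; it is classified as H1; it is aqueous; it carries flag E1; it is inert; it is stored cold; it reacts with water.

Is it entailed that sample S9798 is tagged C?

No

Forward chaining from the given facts derives: meets criterion V, is in state J, is a catalyst, meets criterion H, carries flag P, has marker Z, meets criterion Y, is light-sensitive, meets criterion K.
Rules concluding "it is tagged C": R5 needs "it carries flag L"; R13 needs "it has marker N" — none of these are established.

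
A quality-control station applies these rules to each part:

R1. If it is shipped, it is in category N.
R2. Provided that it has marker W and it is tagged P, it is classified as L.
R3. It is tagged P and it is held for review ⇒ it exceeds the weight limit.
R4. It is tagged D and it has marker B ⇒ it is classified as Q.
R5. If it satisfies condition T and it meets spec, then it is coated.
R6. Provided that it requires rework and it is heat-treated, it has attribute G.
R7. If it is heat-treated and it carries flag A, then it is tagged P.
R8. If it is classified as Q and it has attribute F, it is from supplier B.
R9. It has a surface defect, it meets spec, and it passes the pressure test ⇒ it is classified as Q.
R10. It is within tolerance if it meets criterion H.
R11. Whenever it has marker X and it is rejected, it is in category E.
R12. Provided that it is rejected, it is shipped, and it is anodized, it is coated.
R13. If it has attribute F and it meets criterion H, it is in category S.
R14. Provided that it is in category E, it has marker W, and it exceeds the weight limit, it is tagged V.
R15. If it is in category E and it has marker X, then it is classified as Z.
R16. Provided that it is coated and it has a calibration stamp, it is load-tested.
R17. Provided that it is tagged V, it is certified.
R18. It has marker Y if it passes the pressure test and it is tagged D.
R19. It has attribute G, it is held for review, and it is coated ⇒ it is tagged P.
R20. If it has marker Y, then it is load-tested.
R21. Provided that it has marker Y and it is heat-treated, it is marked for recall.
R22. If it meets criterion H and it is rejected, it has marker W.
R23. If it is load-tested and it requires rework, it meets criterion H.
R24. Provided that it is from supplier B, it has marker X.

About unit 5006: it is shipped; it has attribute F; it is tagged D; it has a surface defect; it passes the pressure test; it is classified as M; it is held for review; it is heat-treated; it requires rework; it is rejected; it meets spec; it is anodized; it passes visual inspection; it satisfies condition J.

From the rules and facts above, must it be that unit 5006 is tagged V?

By R6 (it requires rework, it is heat-treated): it has attribute G.
By R9 (it has a surface defect, it meets spec, it passes the pressure test): it is classified as Q.
By R12 (it is rejected, it is shipped, it is anodized): it is coated.
By R18 (it passes the pressure test, it is tagged D): it has marker Y.
By R19 (it has attribute G, it is held for review, it is coated): it is tagged P.
By R20 (it has marker Y): it is load-tested.
By R23 (it is load-tested, it requires rework): it meets criterion H.
By R3 (it is tagged P, it is held for review): it exceeds the weight limit.
By R8 (it is classified as Q, it has attribute F): it is from supplier B.
By R22 (it meets criterion H, it is rejected): it has marker W.
By R24 (it is from supplier B): it has marker X.
By R11 (it has marker X, it is rejected): it is in category E.
By R14 (it is in category E, it has marker W, it exceeds the weight limit): it is tagged V.

Yes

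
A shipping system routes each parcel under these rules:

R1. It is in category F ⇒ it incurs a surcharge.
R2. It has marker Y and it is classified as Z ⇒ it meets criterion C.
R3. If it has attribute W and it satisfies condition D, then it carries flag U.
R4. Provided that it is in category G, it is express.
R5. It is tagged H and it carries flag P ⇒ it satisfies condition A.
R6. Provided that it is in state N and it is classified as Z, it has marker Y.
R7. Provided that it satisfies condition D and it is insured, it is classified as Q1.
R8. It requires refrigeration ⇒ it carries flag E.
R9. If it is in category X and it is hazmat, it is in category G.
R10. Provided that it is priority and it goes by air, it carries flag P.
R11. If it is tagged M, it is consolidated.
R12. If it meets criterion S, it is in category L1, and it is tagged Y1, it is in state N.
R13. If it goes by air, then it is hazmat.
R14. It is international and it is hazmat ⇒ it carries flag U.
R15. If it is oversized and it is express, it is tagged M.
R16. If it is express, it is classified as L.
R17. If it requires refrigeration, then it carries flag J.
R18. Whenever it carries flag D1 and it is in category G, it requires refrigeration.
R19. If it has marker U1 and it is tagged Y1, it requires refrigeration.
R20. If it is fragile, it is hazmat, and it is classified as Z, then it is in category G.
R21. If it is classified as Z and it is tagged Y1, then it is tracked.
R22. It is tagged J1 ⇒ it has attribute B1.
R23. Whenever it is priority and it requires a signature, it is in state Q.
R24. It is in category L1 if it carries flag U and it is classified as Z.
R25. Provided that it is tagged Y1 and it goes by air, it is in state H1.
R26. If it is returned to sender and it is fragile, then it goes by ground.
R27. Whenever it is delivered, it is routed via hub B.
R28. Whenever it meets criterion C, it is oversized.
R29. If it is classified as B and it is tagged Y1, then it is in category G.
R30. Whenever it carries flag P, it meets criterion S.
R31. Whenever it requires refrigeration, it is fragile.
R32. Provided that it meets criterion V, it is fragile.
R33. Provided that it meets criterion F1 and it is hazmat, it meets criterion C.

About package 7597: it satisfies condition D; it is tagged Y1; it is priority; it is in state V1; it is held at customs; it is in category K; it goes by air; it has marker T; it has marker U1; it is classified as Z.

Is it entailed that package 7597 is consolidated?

No

Forward chaining from the given facts derives: carries flag P, is hazmat, requires refrigeration, is tracked, is in state H1, meets criterion S, is fragile, carries flag E, carries flag J, is in category G, is express, is classified as L.
The only rule concluding "it is consolidated" is R11, which needs "it is tagged M"; that is never established.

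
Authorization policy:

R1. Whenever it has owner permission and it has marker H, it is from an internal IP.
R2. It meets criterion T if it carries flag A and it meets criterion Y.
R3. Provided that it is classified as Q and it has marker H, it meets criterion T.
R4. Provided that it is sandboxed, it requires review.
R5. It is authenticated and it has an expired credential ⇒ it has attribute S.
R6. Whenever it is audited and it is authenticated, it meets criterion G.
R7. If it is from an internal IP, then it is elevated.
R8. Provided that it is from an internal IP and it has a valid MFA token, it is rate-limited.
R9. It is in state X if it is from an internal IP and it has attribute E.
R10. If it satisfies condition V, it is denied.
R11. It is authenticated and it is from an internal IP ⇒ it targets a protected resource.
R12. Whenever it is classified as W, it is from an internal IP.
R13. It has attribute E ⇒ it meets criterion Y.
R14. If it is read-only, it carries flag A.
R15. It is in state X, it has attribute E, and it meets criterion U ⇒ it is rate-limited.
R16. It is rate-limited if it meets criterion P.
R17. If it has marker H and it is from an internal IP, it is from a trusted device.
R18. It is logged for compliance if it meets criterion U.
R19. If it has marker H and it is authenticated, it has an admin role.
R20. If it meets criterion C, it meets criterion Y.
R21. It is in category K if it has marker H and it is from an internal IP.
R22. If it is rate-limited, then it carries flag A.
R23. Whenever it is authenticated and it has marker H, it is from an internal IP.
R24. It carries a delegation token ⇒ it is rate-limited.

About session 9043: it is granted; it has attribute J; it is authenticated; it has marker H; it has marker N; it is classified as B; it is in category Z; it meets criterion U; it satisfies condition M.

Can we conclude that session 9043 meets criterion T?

Forward chaining from the given facts derives: is logged for compliance, has an admin role, is from an internal IP, is elevated, targets a protected resource, is from a trusted device, is in category K.
Rules concluding "it meets criterion T": R2 needs "it carries flag A"; R3 needs "it is classified as Q" — none of these are established.

No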